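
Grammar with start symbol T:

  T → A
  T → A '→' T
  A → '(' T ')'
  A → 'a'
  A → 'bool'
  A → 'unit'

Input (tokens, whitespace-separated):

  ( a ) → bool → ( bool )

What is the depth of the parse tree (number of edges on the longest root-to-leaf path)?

[T [A ( [T [A a]] )] → [T [A bool] → [T [A ( [T [A bool]] )]]]]

6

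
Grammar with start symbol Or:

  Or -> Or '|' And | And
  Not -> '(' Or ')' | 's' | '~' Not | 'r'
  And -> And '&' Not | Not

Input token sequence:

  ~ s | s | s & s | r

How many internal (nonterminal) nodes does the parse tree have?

15

[Or [Or [Or [Or [And [Not ~ [Not s]]]] | [And [Not s]]] | [And [And [Not s]] & [Not s]]] | [And [Not r]]]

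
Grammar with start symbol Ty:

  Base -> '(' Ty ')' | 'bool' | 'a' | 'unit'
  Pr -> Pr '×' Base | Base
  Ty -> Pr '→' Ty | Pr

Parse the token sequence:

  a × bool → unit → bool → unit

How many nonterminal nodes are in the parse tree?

[Ty [Pr [Pr [Base a]] × [Base bool]] → [Ty [Pr [Base unit]] → [Ty [Pr [Base bool]] → [Ty [Pr [Base unit]]]]]]

14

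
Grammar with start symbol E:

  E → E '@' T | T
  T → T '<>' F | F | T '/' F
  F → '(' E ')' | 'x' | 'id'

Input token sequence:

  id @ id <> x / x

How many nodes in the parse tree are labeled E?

2

[E [E [T [F id]]] @ [T [T [T [F id]] <> [F x]] / [F x]]]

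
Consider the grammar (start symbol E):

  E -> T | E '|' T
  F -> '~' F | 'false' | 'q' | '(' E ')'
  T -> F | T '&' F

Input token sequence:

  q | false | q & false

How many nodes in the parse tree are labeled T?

[E [E [E [T [F q]]] | [T [F false]]] | [T [T [F q]] & [F false]]]

4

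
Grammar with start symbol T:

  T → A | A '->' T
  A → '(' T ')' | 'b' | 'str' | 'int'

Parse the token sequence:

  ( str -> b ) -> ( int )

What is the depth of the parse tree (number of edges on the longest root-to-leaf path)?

[T [A ( [T [A str] -> [T [A b]]] )] -> [T [A ( [T [A int]] )]]]

5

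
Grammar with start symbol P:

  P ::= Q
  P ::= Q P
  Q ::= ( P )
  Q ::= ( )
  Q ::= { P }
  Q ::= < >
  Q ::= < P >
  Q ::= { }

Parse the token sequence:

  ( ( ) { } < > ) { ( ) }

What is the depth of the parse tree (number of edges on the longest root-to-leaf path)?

[P [Q ( [P [Q ( )] [P [Q { }] [P [Q < >]]]] )] [P [Q { [P [Q ( )]] }]]]

6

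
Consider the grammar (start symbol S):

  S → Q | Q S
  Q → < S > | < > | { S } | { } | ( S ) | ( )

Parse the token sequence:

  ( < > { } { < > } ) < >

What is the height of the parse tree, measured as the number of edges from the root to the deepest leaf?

[S [Q ( [S [Q < >] [S [Q { }] [S [Q { [S [Q < >]] }]]]] )] [S [Q < >]]]

8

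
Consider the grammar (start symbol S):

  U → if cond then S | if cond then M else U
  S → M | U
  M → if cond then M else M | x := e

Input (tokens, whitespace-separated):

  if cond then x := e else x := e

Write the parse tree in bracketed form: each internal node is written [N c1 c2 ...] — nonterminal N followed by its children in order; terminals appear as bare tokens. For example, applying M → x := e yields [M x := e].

S
M
if cond then M else M
if cond then x := e else M
if cond then x := e else x := e

[S [M if cond then [M x := e] else [M x := e]]]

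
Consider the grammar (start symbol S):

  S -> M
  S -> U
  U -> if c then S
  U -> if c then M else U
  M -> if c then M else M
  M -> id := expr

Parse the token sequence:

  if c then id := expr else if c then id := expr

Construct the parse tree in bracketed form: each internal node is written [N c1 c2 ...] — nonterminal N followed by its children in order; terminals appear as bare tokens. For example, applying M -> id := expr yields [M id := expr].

[S [U if c then [M id := expr] else [U if c then [S [M id := expr]]]]]

S
U
if c then M else U
if c then id := expr else U
if c then id := expr else if c then S
if c then id := expr else if c then M
if c then id := expr else if c then id := expr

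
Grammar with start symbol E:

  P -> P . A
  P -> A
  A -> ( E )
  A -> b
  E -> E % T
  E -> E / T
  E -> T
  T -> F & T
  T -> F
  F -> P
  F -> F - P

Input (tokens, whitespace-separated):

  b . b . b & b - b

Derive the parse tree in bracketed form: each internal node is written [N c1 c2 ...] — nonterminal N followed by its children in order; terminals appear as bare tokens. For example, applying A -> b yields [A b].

[E [T [F [P [P [P [A b]] . [A b]] . [A b]]] & [T [F [F [P [A b]]] - [P [A b]]]]]]

E
T
F & T
P & T
P . A & T
P . A . A & T
A . A . A & T
b . A . A & T
b . b . A & T
b . b . b & T
b . b . b & F
b . b . b & F - P
b . b . b & P - P
b . b . b & A - P
b . b . b & b - P
b . b . b & b - A
b . b . b & b - b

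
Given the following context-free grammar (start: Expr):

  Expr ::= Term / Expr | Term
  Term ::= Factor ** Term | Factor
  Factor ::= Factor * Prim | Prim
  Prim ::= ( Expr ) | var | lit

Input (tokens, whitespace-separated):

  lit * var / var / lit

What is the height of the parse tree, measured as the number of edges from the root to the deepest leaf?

[Expr [Term [Factor [Factor [Prim lit]] * [Prim var]]] / [Expr [Term [Factor [Prim var]]] / [Expr [Term [Factor [Prim lit]]]]]]

6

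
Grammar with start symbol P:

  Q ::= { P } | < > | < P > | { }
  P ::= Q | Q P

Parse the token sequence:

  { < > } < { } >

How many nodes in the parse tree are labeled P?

[P [Q { [P [Q < >]] }] [P [Q < [P [Q { }]] >]]]

4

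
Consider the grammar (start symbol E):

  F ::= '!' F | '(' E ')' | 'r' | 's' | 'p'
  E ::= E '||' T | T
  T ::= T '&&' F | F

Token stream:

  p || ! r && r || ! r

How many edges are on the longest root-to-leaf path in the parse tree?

6

[E [E [E [T [F p]]] || [T [T [F ! [F r]]] && [F r]]] || [T [F ! [F r]]]]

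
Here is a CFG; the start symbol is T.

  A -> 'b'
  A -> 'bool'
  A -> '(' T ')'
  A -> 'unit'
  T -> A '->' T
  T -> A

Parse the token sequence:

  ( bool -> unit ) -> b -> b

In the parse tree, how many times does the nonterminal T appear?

5

[T [A ( [T [A bool] -> [T [A unit]]] )] -> [T [A b] -> [T [A b]]]]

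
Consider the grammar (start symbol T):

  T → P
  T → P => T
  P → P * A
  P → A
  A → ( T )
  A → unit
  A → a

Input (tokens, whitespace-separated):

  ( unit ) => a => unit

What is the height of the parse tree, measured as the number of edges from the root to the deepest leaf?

6

[T [P [A ( [T [P [A unit]]] )]] => [T [P [A a]] => [T [P [A unit]]]]]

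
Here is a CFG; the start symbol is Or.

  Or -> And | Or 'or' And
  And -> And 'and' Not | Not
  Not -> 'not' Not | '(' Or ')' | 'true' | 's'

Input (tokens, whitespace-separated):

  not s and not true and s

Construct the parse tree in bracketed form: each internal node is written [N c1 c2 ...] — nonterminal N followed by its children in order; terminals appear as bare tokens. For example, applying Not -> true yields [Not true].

[Or [And [And [And [Not not [Not s]]] and [Not not [Not true]]] and [Not s]]]

Or
And
And and Not
And and Not and Not
Not and Not and Not
not Not and Not and Not
not s and Not and Not
not s and not Not and Not
not s and not true and Not
not s and not true and s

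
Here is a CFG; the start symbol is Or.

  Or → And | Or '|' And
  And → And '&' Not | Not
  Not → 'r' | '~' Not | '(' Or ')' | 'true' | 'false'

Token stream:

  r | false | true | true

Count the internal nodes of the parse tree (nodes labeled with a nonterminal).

12

[Or [Or [Or [Or [And [Not r]]] | [And [Not false]]] | [And [Not true]]] | [And [Not true]]]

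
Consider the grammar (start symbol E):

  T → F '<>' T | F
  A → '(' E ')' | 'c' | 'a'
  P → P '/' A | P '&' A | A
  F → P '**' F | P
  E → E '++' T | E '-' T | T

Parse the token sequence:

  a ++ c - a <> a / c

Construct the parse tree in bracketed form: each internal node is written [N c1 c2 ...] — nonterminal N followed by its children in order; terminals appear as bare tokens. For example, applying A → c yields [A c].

E
E - T
E ++ T - T
T ++ T - T
F ++ T - T
P ++ T - T
A ++ T - T
a ++ T - T
a ++ F - T
a ++ P - T
a ++ A - T
a ++ c - T
a ++ c - F <> T
a ++ c - P <> T
a ++ c - A <> T
a ++ c - a <> T
a ++ c - a <> F
a ++ c - a <> P
a ++ c - a <> P / A
a ++ c - a <> A / A
a ++ c - a <> a / A
a ++ c - a <> a / c

[E [E [E [T [F [P [A a]]]]] ++ [T [F [P [A c]]]]] - [T [F [P [A a]]] <> [T [F [P [P [A a]] / [A c]]]]]]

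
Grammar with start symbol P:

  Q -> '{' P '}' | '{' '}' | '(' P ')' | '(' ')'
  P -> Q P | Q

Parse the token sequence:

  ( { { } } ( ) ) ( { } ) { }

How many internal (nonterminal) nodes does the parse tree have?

14

[P [Q ( [P [Q { [P [Q { }]] }] [P [Q ( )]]] )] [P [Q ( [P [Q { }]] )] [P [Q { }]]]]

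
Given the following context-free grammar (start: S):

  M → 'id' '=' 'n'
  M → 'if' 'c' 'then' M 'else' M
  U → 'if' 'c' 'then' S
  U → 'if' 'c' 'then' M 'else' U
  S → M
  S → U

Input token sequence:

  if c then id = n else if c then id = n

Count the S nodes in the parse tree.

2

[S [U if c then [M id = n] else [U if c then [S [M id = n]]]]]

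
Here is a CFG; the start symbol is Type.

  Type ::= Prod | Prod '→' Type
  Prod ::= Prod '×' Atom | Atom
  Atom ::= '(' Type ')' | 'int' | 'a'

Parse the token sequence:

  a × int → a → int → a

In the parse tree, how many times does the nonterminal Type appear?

[Type [Prod [Prod [Atom a]] × [Atom int]] → [Type [Prod [Atom a]] → [Type [Prod [Atom int]] → [Type [Prod [Atom a]]]]]]

4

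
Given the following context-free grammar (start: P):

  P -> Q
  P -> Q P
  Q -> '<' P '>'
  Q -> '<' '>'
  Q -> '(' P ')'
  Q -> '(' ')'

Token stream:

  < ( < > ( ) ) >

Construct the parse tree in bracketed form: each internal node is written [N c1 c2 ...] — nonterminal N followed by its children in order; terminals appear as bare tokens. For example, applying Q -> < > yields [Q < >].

[P [Q < [P [Q ( [P [Q < >] [P [Q ( )]]] )]] >]]

P
Q
< P >
< Q >
< ( P ) >
< ( Q P ) >
< ( < > P ) >
< ( < > Q ) >
< ( < > ( ) ) >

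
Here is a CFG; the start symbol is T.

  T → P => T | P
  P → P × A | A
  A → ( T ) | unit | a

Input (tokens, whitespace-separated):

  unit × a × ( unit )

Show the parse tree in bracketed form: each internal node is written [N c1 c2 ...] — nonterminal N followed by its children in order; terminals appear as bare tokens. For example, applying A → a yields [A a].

T
P
P × A
P × A × A
A × A × A
unit × A × A
unit × a × A
unit × a × ( T )
unit × a × ( P )
unit × a × ( A )
unit × a × ( unit )

[T [P [P [P [A unit]] × [A a]] × [A ( [T [P [A unit]]] )]]]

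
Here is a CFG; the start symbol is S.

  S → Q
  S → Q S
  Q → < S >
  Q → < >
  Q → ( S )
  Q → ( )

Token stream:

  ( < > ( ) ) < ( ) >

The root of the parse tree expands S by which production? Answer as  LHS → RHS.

S → Q S

[S [Q ( [S [Q < >] [S [Q ( )]]] )] [S [Q < [S [Q ( )]] >]]]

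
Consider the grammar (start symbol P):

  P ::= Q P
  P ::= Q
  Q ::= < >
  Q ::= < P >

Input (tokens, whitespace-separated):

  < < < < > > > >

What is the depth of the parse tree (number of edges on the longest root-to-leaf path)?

[P [Q < [P [Q < [P [Q < [P [Q < >]] >]] >]] >]]

8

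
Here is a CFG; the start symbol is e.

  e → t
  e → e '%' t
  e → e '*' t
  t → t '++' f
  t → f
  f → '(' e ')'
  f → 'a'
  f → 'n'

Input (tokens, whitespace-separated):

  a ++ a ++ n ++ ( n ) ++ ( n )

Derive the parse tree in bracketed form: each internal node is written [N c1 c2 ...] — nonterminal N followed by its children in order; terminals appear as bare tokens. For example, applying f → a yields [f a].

[e [t [t [t [t [t [f a]] ++ [f a]] ++ [f n]] ++ [f ( [e [t [f n]]] )]] ++ [f ( [e [t [f n]]] )]]]

e
t
t ++ f
t ++ f ++ f
t ++ f ++ f ++ f
t ++ f ++ f ++ f ++ f
f ++ f ++ f ++ f ++ f
a ++ f ++ f ++ f ++ f
a ++ a ++ f ++ f ++ f
a ++ a ++ n ++ f ++ f
a ++ a ++ n ++ ( e ) ++ f
a ++ a ++ n ++ ( t ) ++ f
a ++ a ++ n ++ ( f ) ++ f
a ++ a ++ n ++ ( n ) ++ f
a ++ a ++ n ++ ( n ) ++ ( e )
a ++ a ++ n ++ ( n ) ++ ( t )
a ++ a ++ n ++ ( n ) ++ ( f )
a ++ a ++ n ++ ( n ) ++ ( n )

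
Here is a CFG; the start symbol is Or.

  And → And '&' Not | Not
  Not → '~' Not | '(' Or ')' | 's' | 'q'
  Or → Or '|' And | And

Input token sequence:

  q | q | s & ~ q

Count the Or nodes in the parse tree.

[Or [Or [Or [And [Not q]]] | [And [Not q]]] | [And [And [Not s]] & [Not ~ [Not q]]]]

3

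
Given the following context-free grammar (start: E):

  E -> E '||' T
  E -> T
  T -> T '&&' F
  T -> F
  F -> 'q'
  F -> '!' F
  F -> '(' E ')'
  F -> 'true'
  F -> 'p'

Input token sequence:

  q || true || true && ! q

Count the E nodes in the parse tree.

3

[E [E [E [T [F q]]] || [T [F true]]] || [T [T [F true]] && [F ! [F q]]]]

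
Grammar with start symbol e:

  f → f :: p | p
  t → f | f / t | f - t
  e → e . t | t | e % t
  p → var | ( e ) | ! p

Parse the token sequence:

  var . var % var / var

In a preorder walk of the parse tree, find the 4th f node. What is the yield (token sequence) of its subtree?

[e [e [e [t [f [p var]]]] . [t [f [p var]]]] % [t [f [p var]] / [t [f [p var]]]]]

var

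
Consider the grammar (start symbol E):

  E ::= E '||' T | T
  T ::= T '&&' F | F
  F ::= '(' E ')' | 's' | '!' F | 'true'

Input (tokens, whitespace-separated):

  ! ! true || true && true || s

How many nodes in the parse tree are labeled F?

[E [E [E [T [F ! [F ! [F true]]]]] || [T [T [F true]] && [F true]]] || [T [F s]]]

6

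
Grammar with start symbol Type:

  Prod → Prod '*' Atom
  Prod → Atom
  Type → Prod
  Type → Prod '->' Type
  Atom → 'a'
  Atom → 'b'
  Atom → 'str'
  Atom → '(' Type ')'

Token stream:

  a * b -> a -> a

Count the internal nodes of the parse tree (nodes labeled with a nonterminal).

11

[Type [Prod [Prod [Atom a]] * [Atom b]] -> [Type [Prod [Atom a]] -> [Type [Prod [Atom a]]]]]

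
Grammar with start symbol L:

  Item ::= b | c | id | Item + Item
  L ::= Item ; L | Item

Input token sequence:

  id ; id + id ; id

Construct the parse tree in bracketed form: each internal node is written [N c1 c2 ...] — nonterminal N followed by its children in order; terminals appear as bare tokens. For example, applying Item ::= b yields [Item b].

L
Item ; L
id ; L
id ; Item ; L
id ; Item + Item ; L
id ; id + Item ; L
id ; id + id ; L
id ; id + id ; Item
id ; id + id ; id

[L [Item id] ; [L [Item [Item id] + [Item id]] ; [L [Item id]]]]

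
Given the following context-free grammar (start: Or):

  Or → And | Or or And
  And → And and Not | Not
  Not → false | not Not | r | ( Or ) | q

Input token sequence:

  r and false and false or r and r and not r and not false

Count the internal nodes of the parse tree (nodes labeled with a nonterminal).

18

[Or [Or [And [And [And [Not r]] and [Not false]] and [Not false]]] or [And [And [And [And [Not r]] and [Not r]] and [Not not [Not r]]] and [Not not [Not false]]]]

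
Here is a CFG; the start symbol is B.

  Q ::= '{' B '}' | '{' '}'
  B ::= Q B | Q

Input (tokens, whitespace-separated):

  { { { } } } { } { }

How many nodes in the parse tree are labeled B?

5

[B [Q { [B [Q { [B [Q { }]] }]] }] [B [Q { }] [B [Q { }]]]]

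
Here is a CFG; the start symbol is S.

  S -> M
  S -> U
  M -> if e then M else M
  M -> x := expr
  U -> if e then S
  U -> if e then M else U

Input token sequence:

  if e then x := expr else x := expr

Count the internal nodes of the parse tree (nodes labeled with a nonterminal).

[S [M if e then [M x := expr] else [M x := expr]]]

4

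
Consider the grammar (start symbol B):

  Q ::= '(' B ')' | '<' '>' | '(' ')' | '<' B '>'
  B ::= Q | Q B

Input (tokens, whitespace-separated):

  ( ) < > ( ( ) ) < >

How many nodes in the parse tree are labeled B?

5

[B [Q ( )] [B [Q < >] [B [Q ( [B [Q ( )]] )] [B [Q < >]]]]]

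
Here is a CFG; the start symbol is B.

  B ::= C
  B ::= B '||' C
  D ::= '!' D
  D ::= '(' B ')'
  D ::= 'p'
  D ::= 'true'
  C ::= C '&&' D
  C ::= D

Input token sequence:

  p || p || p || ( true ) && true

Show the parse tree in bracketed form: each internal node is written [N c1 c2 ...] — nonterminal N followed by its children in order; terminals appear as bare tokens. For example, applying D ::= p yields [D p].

B
B || C
B || C || C
B || C || C || C
C || C || C || C
D || C || C || C
p || C || C || C
p || D || C || C
p || p || C || C
p || p || D || C
p || p || p || C
p || p || p || C && D
p || p || p || D && D
p || p || p || ( B ) && D
p || p || p || ( C ) && D
p || p || p || ( D ) && D
p || p || p || ( true ) && D
p || p || p || ( true ) && true

[B [B [B [B [C [D p]]] || [C [D p]]] || [C [D p]]] || [C [C [D ( [B [C [D true]]] )]] && [D true]]]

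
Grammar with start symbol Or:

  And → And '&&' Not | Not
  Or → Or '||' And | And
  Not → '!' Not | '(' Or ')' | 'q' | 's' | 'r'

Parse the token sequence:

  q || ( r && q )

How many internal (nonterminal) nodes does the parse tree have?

[Or [Or [And [Not q]]] || [And [Not ( [Or [And [And [Not r]] && [Not q]]] )]]]

11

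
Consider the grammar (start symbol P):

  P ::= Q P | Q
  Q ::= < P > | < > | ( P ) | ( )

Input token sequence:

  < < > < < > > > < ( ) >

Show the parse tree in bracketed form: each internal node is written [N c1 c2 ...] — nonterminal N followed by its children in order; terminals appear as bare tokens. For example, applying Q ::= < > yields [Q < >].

[P [Q < [P [Q < >] [P [Q < [P [Q < >]] >]]] >] [P [Q < [P [Q ( )]] >]]]

P
Q P
< P > P
< Q P > P
< < > P > P
< < > Q > P
< < > < P > > P
< < > < Q > > P
< < > < < > > > P
< < > < < > > > Q
< < > < < > > > < P >
< < > < < > > > < Q >
< < > < < > > > < ( ) >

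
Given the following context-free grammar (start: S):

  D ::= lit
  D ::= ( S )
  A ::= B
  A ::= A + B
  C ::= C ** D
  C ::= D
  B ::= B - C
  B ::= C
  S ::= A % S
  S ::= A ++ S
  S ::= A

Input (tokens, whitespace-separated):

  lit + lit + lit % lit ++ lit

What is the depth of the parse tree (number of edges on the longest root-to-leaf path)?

[S [A [A [A [B [C [D lit]]]] + [B [C [D lit]]]] + [B [C [D lit]]]] % [S [A [B [C [D lit]]]] ++ [S [A [B [C [D lit]]]]]]]

7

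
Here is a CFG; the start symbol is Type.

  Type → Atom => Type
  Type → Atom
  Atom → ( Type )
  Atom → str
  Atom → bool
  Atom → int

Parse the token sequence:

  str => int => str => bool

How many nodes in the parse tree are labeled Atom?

[Type [Atom str] => [Type [Atom int] => [Type [Atom str] => [Type [Atom bool]]]]]

4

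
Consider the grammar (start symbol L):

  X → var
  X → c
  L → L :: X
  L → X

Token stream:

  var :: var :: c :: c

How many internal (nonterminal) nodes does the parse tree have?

8

[L [L [L [L [X var]] :: [X var]] :: [X c]] :: [X c]]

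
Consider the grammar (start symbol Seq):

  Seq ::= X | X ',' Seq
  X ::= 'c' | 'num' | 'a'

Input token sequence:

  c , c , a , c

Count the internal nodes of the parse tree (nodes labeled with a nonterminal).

[Seq [X c] , [Seq [X c] , [Seq [X a] , [Seq [X c]]]]]

8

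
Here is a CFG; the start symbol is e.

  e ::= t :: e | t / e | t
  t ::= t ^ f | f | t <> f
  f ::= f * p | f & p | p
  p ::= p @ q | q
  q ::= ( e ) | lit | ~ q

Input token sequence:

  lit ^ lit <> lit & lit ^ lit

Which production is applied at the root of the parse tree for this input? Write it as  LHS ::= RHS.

e ::= t

[e [t [t [t [t [f [p [q lit]]]] ^ [f [p [q lit]]]] <> [f [f [p [q lit]]] & [p [q lit]]]] ^ [f [p [q lit]]]]]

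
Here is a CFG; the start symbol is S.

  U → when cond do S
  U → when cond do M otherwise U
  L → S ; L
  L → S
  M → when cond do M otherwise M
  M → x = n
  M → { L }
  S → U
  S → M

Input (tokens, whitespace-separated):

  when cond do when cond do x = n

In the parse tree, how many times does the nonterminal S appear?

[S [U when cond do [S [U when cond do [S [M x = n]]]]]]

3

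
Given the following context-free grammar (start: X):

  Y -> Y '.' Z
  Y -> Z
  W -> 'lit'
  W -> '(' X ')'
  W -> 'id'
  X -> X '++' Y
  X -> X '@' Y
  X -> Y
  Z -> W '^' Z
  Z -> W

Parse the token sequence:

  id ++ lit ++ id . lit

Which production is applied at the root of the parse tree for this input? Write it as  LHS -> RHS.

[X [X [X [Y [Z [W id]]]] ++ [Y [Z [W lit]]]] ++ [Y [Y [Z [W id]]] . [Z [W lit]]]]

X -> X '++' Y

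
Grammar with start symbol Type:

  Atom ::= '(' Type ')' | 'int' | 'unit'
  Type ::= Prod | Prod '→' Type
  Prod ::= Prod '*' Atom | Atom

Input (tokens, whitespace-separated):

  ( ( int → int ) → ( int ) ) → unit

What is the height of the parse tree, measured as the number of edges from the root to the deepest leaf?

[Type [Prod [Atom ( [Type [Prod [Atom ( [Type [Prod [Atom int]] → [Type [Prod [Atom int]]]] )]] → [Type [Prod [Atom ( [Type [Prod [Atom int]]] )]]]] )]] → [Type [Prod [Atom unit]]]]

10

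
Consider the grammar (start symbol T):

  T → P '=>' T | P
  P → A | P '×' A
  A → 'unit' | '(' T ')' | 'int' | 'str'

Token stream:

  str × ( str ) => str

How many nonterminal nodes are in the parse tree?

[T [P [P [A str]] × [A ( [T [P [A str]]] )]] => [T [P [A str]]]]

11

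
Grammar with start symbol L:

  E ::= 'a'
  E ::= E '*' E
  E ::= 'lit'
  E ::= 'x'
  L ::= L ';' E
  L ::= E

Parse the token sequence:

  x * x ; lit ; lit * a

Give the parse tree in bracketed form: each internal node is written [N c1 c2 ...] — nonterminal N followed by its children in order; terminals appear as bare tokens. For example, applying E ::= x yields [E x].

L
L ; E
L ; E ; E
E ; E ; E
E * E ; E ; E
x * E ; E ; E
x * x ; E ; E
x * x ; lit ; E
x * x ; lit ; E * E
x * x ; lit ; lit * E
x * x ; lit ; lit * a

[L [L [L [E [E x] * [E x]]] ; [E lit]] ; [E [E lit] * [E a]]]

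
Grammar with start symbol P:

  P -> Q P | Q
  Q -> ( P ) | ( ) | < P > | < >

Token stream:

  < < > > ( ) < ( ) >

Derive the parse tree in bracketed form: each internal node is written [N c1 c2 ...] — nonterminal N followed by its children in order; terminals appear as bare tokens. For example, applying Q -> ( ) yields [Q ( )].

[P [Q < [P [Q < >]] >] [P [Q ( )] [P [Q < [P [Q ( )]] >]]]]

P
Q P
< P > P
< Q > P
< < > > P
< < > > Q P
< < > > ( ) P
< < > > ( ) Q
< < > > ( ) < P >
< < > > ( ) < Q >
< < > > ( ) < ( ) >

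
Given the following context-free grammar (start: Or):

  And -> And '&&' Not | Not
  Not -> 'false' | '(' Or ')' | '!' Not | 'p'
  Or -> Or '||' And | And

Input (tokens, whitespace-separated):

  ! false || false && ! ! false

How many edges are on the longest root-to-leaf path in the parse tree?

[Or [Or [And [Not ! [Not false]]]] || [And [And [Not false]] && [Not ! [Not ! [Not false]]]]]

5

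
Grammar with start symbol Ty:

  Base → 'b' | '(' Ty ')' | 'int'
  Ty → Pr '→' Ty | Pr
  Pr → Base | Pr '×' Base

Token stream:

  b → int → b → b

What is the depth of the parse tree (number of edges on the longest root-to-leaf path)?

6

[Ty [Pr [Base b]] → [Ty [Pr [Base int]] → [Ty [Pr [Base b]] → [Ty [Pr [Base b]]]]]]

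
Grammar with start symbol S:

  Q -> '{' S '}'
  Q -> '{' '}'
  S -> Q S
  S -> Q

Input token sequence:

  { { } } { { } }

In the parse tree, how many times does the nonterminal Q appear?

4

[S [Q { [S [Q { }]] }] [S [Q { [S [Q { }]] }]]]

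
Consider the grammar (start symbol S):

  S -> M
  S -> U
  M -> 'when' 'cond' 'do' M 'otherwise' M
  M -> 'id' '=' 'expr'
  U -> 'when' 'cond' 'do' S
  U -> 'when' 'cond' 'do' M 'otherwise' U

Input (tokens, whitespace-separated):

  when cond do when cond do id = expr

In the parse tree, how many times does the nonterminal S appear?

[S [U when cond do [S [U when cond do [S [M id = expr]]]]]]

3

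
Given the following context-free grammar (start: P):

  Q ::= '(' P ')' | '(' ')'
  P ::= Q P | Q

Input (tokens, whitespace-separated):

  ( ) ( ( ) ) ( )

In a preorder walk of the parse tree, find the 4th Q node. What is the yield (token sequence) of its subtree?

( )

[P [Q ( )] [P [Q ( [P [Q ( )]] )] [P [Q ( )]]]]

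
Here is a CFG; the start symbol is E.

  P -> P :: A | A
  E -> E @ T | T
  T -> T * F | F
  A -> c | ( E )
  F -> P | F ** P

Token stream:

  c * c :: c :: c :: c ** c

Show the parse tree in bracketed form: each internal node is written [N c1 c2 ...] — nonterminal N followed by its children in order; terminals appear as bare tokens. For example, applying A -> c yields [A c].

E
T
T * F
F * F
P * F
A * F
c * F
c * F ** P
c * P ** P
c * P :: A ** P
c * P :: A :: A ** P
c * P :: A :: A :: A ** P
c * A :: A :: A :: A ** P
c * c :: A :: A :: A ** P
c * c :: c :: A :: A ** P
c * c :: c :: c :: A ** P
c * c :: c :: c :: c ** P
c * c :: c :: c :: c ** A
c * c :: c :: c :: c ** c

[E [T [T [F [P [A c]]]] * [F [F [P [P [P [P [A c]] :: [A c]] :: [A c]] :: [A c]]] ** [P [A c]]]]]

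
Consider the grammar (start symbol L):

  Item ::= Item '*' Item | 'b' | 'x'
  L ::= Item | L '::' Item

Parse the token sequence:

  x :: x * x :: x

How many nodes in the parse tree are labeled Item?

5

[L [L [L [Item x]] :: [Item [Item x] * [Item x]]] :: [Item x]]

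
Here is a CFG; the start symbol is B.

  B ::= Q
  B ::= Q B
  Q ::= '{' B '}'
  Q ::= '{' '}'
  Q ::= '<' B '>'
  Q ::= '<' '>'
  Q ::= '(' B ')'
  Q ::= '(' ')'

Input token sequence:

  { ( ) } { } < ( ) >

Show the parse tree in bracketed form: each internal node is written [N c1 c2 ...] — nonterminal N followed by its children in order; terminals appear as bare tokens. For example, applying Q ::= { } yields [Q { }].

[B [Q { [B [Q ( )]] }] [B [Q { }] [B [Q < [B [Q ( )]] >]]]]

B
Q B
{ B } B
{ Q } B
{ ( ) } B
{ ( ) } Q B
{ ( ) } { } B
{ ( ) } { } Q
{ ( ) } { } < B >
{ ( ) } { } < Q >
{ ( ) } { } < ( ) >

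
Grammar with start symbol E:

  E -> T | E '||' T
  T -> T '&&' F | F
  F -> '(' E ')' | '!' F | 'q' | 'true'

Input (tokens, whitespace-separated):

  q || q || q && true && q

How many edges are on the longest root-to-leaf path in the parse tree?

5

[E [E [E [T [F q]]] || [T [F q]]] || [T [T [T [F q]] && [F true]] && [F q]]]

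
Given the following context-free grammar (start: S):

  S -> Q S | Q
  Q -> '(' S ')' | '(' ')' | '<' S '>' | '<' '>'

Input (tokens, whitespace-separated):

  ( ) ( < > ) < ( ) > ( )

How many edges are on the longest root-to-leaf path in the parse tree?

6

[S [Q ( )] [S [Q ( [S [Q < >]] )] [S [Q < [S [Q ( )]] >] [S [Q ( )]]]]]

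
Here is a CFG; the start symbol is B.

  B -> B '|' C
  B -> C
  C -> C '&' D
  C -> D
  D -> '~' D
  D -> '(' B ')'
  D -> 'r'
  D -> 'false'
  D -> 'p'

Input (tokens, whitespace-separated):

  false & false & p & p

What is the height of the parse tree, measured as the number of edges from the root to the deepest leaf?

[B [C [C [C [C [D false]] & [D false]] & [D p]] & [D p]]]

6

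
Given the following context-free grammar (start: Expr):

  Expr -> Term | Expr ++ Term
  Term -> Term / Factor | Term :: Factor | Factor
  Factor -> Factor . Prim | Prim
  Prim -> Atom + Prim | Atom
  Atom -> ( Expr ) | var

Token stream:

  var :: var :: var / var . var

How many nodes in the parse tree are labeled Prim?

5

[Expr [Term [Term [Term [Term [Factor [Prim [Atom var]]]] :: [Factor [Prim [Atom var]]]] :: [Factor [Prim [Atom var]]]] / [Factor [Factor [Prim [Atom var]]] . [Prim [Atom var]]]]]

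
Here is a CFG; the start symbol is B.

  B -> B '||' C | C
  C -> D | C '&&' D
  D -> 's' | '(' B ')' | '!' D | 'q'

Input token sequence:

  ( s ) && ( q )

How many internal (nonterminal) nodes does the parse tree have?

11

[B [C [C [D ( [B [C [D s]]] )]] && [D ( [B [C [D q]]] )]]]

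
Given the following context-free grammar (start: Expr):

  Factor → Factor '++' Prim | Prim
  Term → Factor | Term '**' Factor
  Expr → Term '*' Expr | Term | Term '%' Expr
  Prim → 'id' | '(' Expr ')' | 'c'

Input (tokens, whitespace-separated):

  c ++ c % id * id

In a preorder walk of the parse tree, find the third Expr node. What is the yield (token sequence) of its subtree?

[Expr [Term [Factor [Factor [Prim c]] ++ [Prim c]]] % [Expr [Term [Factor [Prim id]]] * [Expr [Term [Factor [Prim id]]]]]]

id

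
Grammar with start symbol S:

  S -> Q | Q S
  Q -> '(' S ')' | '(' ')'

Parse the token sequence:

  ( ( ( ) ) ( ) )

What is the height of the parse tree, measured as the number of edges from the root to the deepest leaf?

6

[S [Q ( [S [Q ( [S [Q ( )]] )] [S [Q ( )]]] )]]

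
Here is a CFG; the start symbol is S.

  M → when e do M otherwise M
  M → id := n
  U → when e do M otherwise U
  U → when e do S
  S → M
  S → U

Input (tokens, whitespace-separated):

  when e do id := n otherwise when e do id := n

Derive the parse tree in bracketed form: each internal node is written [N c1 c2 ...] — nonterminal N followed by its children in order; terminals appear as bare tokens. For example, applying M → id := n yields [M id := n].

S
U
when e do M otherwise U
when e do id := n otherwise U
when e do id := n otherwise when e do S
when e do id := n otherwise when e do M
when e do id := n otherwise when e do id := n

[S [U when e do [M id := n] otherwise [U when e do [S [M id := n]]]]]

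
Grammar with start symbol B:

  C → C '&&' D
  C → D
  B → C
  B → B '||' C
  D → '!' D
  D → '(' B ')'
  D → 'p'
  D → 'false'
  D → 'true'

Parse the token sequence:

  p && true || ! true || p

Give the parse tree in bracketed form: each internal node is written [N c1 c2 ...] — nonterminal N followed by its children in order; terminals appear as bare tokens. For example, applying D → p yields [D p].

B
B || C
B || C || C
C || C || C
C && D || C || C
D && D || C || C
p && D || C || C
p && true || C || C
p && true || D || C
p && true || ! D || C
p && true || ! true || C
p && true || ! true || D
p && true || ! true || p

[B [B [B [C [C [D p]] && [D true]]] || [C [D ! [D true]]]] || [C [D p]]]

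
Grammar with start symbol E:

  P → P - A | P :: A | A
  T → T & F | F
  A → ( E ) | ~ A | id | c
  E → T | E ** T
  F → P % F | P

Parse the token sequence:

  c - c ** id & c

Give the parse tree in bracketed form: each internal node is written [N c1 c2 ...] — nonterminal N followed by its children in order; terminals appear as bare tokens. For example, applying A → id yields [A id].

E
E ** T
T ** T
F ** T
P ** T
P - A ** T
A - A ** T
c - A ** T
c - c ** T
c - c ** T & F
c - c ** F & F
c - c ** P & F
c - c ** A & F
c - c ** id & F
c - c ** id & P
c - c ** id & A
c - c ** id & c

[E [E [T [F [P [P [A c]] - [A c]]]]] ** [T [T [F [P [A id]]]] & [F [P [A c]]]]]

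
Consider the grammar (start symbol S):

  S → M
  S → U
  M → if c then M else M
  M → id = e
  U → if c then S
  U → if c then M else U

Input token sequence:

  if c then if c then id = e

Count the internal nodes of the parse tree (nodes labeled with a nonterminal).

6

[S [U if c then [S [U if c then [S [M id = e]]]]]]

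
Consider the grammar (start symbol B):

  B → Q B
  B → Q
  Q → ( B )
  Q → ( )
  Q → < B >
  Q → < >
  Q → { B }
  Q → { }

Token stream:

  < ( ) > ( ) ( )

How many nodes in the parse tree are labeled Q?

[B [Q < [B [Q ( )]] >] [B [Q ( )] [B [Q ( )]]]]

4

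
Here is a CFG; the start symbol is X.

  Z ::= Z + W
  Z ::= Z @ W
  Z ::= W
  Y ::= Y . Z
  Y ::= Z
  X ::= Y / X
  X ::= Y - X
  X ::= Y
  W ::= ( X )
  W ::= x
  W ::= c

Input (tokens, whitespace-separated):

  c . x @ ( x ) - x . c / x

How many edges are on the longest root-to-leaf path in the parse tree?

[X [Y [Y [Z [W c]]] . [Z [Z [W x]] @ [W ( [X [Y [Z [W x]]]] )]]] - [X [Y [Y [Z [W x]]] . [Z [W c]]] / [X [Y [Z [W x]]]]]]

8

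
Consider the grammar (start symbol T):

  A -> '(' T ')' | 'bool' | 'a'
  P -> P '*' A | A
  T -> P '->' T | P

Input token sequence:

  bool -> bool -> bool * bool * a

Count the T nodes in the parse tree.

[T [P [A bool]] -> [T [P [A bool]] -> [T [P [P [P [A bool]] * [A bool]] * [A a]]]]]

3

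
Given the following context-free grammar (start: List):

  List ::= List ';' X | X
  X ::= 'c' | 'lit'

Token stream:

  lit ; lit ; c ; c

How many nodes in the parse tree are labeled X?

[List [List [List [List [X lit]] ; [X lit]] ; [X c]] ; [X c]]

4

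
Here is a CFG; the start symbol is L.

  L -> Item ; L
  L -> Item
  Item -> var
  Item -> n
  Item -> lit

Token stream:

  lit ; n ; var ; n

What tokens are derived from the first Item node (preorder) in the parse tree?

[L [Item lit] ; [L [Item n] ; [L [Item var] ; [L [Item n]]]]]

lit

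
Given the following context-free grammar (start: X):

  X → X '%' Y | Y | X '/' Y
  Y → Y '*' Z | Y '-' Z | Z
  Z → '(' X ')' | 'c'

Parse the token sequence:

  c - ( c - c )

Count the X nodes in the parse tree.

2

[X [Y [Y [Z c]] - [Z ( [X [Y [Y [Z c]] - [Z c]]] )]]]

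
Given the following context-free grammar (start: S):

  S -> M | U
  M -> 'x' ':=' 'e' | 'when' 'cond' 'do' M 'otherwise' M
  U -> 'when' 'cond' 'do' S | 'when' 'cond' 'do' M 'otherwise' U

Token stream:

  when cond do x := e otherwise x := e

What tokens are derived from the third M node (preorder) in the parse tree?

x := e

[S [M when cond do [M x := e] otherwise [M x := e]]]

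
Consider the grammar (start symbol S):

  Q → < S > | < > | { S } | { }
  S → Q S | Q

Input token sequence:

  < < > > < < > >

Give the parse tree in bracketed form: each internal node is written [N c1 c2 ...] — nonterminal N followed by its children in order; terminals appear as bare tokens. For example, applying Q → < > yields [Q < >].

S
Q S
< S > S
< Q > S
< < > > S
< < > > Q
< < > > < S >
< < > > < Q >
< < > > < < > >

[S [Q < [S [Q < >]] >] [S [Q < [S [Q < >]] >]]]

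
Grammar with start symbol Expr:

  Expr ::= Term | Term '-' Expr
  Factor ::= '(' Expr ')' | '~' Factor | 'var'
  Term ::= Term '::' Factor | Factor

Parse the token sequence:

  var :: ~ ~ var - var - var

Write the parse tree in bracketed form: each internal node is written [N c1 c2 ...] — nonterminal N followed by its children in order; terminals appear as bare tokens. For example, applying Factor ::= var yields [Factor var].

[Expr [Term [Term [Factor var]] :: [Factor ~ [Factor ~ [Factor var]]]] - [Expr [Term [Factor var]] - [Expr [Term [Factor var]]]]]

Expr
Term - Expr
Term :: Factor - Expr
Factor :: Factor - Expr
var :: Factor - Expr
var :: ~ Factor - Expr
var :: ~ ~ Factor - Expr
var :: ~ ~ var - Expr
var :: ~ ~ var - Term - Expr
var :: ~ ~ var - Factor - Expr
var :: ~ ~ var - var - Expr
var :: ~ ~ var - var - Term
var :: ~ ~ var - var - Factor
var :: ~ ~ var - var - var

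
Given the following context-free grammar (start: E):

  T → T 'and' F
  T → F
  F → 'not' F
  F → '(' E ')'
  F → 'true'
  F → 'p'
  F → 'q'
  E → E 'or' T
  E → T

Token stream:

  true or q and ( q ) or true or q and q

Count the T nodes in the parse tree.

[E [E [E [E [T [F true]]] or [T [T [F q]] and [F ( [E [T [F q]]] )]]] or [T [F true]]] or [T [T [F q]] and [F q]]]

7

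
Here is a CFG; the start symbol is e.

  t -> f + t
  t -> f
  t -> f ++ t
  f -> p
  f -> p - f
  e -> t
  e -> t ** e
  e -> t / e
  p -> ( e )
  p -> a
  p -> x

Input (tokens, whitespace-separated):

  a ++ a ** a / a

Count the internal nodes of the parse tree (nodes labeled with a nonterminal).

15

[e [t [f [p a]] ++ [t [f [p a]]]] ** [e [t [f [p a]]] / [e [t [f [p a]]]]]]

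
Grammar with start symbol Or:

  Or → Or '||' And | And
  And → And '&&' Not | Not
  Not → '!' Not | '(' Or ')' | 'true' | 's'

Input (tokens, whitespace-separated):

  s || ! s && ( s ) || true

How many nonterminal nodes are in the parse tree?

[Or [Or [Or [And [Not s]]] || [And [And [Not ! [Not s]]] && [Not ( [Or [And [Not s]]] )]]] || [And [Not true]]]

15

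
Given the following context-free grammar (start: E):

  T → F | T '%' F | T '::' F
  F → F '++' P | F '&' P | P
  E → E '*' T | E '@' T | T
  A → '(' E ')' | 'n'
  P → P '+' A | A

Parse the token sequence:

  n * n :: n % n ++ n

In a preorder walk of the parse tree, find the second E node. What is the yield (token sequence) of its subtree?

n

[E [E [T [F [P [A n]]]]] * [T [T [T [F [P [A n]]]] :: [F [P [A n]]]] % [F [F [P [A n]]] ++ [P [A n]]]]]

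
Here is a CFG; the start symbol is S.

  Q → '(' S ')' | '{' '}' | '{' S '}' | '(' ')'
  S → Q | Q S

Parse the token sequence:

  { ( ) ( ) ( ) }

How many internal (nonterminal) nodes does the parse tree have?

[S [Q { [S [Q ( )] [S [Q ( )] [S [Q ( )]]]] }]]

8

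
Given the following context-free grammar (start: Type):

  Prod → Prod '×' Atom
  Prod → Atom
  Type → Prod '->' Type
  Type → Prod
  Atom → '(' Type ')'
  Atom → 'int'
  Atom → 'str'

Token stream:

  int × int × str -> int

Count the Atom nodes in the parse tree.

4

[Type [Prod [Prod [Prod [Atom int]] × [Atom int]] × [Atom str]] -> [Type [Prod [Atom int]]]]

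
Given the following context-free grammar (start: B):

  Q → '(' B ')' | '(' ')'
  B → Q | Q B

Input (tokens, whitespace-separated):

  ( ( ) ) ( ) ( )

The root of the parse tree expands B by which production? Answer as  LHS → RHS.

[B [Q ( [B [Q ( )]] )] [B [Q ( )] [B [Q ( )]]]]

B → Q B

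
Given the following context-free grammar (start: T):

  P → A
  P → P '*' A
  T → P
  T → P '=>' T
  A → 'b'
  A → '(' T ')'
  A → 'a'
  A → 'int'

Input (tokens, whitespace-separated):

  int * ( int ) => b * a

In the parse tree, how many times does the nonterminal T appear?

3

[T [P [P [A int]] * [A ( [T [P [A int]]] )]] => [T [P [P [A b]] * [A a]]]]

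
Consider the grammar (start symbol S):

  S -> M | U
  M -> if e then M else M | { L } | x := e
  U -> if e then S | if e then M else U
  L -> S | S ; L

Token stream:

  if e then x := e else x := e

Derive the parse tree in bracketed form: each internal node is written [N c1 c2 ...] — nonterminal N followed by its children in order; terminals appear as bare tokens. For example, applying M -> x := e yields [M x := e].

S
M
if e then M else M
if e then x := e else M
if e then x := e else x := e

[S [M if e then [M x := e] else [M x := e]]]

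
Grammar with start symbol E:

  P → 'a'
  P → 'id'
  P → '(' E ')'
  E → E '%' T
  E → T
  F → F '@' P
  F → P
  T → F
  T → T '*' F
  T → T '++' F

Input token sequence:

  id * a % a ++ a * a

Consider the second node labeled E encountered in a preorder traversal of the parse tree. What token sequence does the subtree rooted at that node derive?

[E [E [T [T [F [P id]]] * [F [P a]]]] % [T [T [T [F [P a]]] ++ [F [P a]]] * [F [P a]]]]

id * a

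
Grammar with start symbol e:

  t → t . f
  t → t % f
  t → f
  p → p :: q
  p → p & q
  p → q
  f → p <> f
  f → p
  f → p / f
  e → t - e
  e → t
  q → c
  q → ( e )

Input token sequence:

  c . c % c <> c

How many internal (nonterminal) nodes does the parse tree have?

16

[e [t [t [t [f [p [q c]]]] . [f [p [q c]]]] % [f [p [q c]] <> [f [p [q c]]]]]]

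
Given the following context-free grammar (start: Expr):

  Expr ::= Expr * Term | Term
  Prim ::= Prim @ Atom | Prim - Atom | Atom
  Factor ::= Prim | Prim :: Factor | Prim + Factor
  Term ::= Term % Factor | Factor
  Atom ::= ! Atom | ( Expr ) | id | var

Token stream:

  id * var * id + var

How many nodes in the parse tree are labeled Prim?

4

[Expr [Expr [Expr [Term [Factor [Prim [Atom id]]]]] * [Term [Factor [Prim [Atom var]]]]] * [Term [Factor [Prim [Atom id]] + [Factor [Prim [Atom var]]]]]]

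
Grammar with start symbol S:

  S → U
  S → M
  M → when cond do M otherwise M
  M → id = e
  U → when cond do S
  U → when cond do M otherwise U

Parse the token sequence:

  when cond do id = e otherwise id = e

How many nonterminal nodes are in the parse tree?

[S [M when cond do [M id = e] otherwise [M id = e]]]

4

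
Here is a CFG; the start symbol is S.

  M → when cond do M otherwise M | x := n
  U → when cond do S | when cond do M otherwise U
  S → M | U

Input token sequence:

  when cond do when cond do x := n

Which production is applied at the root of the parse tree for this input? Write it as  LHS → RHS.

[S [U when cond do [S [U when cond do [S [M x := n]]]]]]

S → U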